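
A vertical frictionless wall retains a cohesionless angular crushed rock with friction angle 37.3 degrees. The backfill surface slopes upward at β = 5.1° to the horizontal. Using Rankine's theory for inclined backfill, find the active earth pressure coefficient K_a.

K_a = cos β · (cos β − √(cos²β − cos²φ)) / (cos β + √(cos²β − cos²φ)).
cos β = 0.9960, cos φ = 0.7955, √(cos²β − cos²φ) = 0.5994.
K_a = 0.9960 × (0.9960 − 0.5994)/(0.9960 + 0.5994) = 0.2476.

0.248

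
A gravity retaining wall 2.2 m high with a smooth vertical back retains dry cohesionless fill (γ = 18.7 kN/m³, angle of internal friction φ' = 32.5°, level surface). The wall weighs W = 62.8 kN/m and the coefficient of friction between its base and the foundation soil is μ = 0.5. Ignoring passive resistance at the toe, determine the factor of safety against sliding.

2.31

K_a = tan²(45° − 32.5°/2) = 0.3010.
P_a = ½K_aγH² = 0.5×0.3010×18.7×2.2² = 13.62 kN/m, acting at H/3 = 0.7333 m above the base.
FS_sliding = μW / P_a = 0.5×62.8 / 13.62 = 2.305.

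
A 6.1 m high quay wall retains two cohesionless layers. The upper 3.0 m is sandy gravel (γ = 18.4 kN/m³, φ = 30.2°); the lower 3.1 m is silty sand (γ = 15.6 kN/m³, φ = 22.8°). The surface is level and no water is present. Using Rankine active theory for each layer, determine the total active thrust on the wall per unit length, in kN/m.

136 kN/m

K_a1 = tan²(45°−30.2°/2) = 0.3307; K_a2 = tan²(45°−22.8°/2) = 0.4414.
Layer 1: σ at base = K_a1 γ₁ h₁ = 18.25 kPa; P₁ = ½×18.25×3.0 = 27.38.
Layer 2: σ_v at top = γ₁h₁ = 55.20; σ_h top = K_a2×55.20 = 24.37; σ_h base = K_a2×(55.20+15.6×3.1) = 45.71.
P₂ = ½(24.37+45.71)×3.1 = 108.6. Total P_a = 27.38+108.6 = 136.0 kN/m.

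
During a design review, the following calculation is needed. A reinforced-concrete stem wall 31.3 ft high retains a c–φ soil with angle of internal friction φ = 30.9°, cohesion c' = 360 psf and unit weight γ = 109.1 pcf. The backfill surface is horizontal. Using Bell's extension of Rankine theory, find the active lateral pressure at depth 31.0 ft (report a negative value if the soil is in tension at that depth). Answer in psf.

K_a = (1 − sin φ)/(1 + sin φ) = 0.3214.
σ_a = K_a γ z − 2c√K_a = 0.3214×109.1×31.0 − 2×360×0.5669 = 678.8 psf.

679 psf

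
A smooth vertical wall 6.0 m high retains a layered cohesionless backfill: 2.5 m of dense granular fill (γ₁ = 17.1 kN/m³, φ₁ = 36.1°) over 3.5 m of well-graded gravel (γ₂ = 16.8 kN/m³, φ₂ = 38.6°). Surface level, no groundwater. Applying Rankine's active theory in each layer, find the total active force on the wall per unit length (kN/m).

72.3 kN/m

K_a1 = tan²(45°−36.1°/2) = 0.2585; K_a2 = tan²(45°−38.6°/2) = 0.2316.
Layer 1: σ at base = K_a1 γ₁ h₁ = 11.05 kPa; P₁ = ½×11.05×2.5 = 13.81.
Layer 2: σ_v at top = γ₁h₁ = 42.75; σ_h top = K_a2×42.75 = 9.902; σ_h base = K_a2×(42.75+16.8×3.5) = 23.52.
P₂ = ½(9.902+23.52)×3.5 = 58.49. Total P_a = 13.81+58.49 = 72.30 kN/m.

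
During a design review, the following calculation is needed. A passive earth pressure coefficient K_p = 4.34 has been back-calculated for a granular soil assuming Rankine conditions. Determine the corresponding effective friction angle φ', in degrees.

38.7°

K_p = (1+sin φ)/(1−sin φ) ⇒ sin φ = (K_p − 1)/(K_p + 1) = 0.6255.
φ = arcsin(0.6255) = 38.72°.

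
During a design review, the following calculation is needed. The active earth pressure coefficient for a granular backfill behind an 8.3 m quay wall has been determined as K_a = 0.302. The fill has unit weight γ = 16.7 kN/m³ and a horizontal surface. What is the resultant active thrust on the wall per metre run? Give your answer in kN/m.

174 kN/m

P = ½ K_a γ H² = 0.5 × 0.302 × 16.7 × 8.3² = 173.7 kN/m.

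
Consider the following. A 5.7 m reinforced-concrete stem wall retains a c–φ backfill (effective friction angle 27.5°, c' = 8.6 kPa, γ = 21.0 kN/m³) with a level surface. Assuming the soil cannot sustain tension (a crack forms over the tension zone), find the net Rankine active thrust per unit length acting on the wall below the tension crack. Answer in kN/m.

K_a = 0.3682; √K_a = 0.6068.
Tension-crack depth z_c = 2c/(γ√K_a) = 2×8.6/(21.0×0.6068) = 1.350 m.
σ_a at base = K_a γ H − 2c√K_a = 0.3682×21.0×5.7 − 2×8.6×0.6068 = 33.64 kPa.
P_a = ½ × 33.64 × (H − z_c) = 0.5×33.64×4.350 = 73.17 kN/m.

73.2 kN/m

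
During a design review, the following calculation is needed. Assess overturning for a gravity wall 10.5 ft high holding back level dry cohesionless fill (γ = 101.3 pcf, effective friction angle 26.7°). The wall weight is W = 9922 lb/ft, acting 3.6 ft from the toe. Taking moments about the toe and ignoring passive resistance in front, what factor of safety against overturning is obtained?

4.81

K_a = tan²(45° − 26.7°/2) = 0.3800.
P_a = ½K_aγH² = 0.5×0.3800×101.3×10.5² = 2122 lb/ft, acting at H/3 = 3.500 ft above the base.
Overturning moment M_o = P_a × H/3 = 2122 × 3.500 = 7426.
Resisting moment M_r = W × 3.6 = 9922 × 3.6 = 35720.
FS_overturning = M_r/M_o = 35720/7426 = 4.810.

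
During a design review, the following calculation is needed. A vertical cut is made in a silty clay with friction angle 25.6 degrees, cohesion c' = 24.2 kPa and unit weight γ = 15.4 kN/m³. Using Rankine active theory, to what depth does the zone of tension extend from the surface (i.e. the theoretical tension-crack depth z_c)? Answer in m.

4.99 m

K_a = tan²(45° − 25.6°/2) = 0.3966; √K_a = 0.6297.
The active pressure is zero where K_a γ z = 2c√K_a, so z_c = 2c/(γ√K_a) = 2×24.2/(15.4×0.6297) = 4.991 m.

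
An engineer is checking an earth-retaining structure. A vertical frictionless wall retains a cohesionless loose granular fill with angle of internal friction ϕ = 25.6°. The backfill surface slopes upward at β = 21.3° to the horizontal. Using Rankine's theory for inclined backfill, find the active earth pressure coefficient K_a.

K_a = cos β · (cos β − √(cos²β − cos²φ)) / (cos β + √(cos²β − cos²φ)).
cos β = 0.9317, cos φ = 0.9018, √(cos²β − cos²φ) = 0.2340.
K_a = 0.9317 × (0.9317 − 0.2340)/(0.9317 + 0.2340) = 0.5577.

0.558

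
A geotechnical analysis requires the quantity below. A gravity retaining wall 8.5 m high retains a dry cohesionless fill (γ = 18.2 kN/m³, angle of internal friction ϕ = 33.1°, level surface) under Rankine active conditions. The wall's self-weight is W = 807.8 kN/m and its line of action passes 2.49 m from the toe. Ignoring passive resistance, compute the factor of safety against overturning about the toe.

K_a = tan²(45° − 33.1°/2) = 0.2936.
P_a = ½K_aγH² = 0.5×0.2936×18.2×8.5² = 193.0 kN/m, acting at H/3 = 2.833 m above the base.
Overturning moment M_o = P_a × H/3 = 193.0 × 2.833 = 546.9.
Resisting moment M_r = W × 2.49 = 807.8 × 2.49 = 2011.
FS_overturning = M_r/M_o = 2011/546.9 = 3.678.

3.68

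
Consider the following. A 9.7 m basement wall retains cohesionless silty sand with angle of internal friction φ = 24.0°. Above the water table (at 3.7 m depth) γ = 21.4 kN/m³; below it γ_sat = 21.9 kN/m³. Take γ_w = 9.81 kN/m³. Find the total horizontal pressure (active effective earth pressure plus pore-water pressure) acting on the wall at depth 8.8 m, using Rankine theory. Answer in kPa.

109 kPa

K_a = (1 − sin φ)/(1 + sin φ) = 0.4217.
γ' = 21.9 − 9.81 = 12.09 kN/m³.
Effective vertical stress at 8.8 m: σ'_v = 21.4×3.7 + 12.09×5.10 = 140.8 kPa.
σ'_h = K_a σ'_v = 0.4217 × 140.8 = 59.40 kPa; u = γ_w × 5.10 = 50.03 kPa.
Total σ_h = 59.40 + 50.03 = 109.4 kPa.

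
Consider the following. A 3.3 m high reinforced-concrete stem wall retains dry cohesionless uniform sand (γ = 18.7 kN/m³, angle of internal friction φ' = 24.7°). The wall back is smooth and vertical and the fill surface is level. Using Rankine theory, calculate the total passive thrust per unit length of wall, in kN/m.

K_p = tan²(45° + φ/2) = 2.436.
P_p = ½ K_p γ H² = 0.5 × 2.436 × 18.7 × 3.3² = 248.0 kN/m.

248 kN/m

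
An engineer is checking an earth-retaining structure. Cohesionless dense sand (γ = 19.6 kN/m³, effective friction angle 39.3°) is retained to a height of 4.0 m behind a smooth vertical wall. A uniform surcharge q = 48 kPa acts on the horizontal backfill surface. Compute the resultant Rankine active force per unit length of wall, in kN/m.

78.3 kN/m

K_a = tan²(45° − φ/2) = 0.2245.
Soil triangle: ½ K_a γ H² = 0.5×0.2245×19.6×4.0² = 35.19 kN/m.
Surcharge rectangle: K_a q H = 0.2245×48×4.0 = 43.10 kN/m.
Total = 35.19 + 43.10 = 78.29 kN/m.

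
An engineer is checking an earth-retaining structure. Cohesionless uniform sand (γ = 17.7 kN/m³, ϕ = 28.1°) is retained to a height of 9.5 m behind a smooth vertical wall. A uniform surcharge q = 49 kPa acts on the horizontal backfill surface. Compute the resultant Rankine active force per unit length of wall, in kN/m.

455 kN/m

K_a = tan²(45° − φ/2) = 0.3596.
Soil triangle: ½ K_a γ H² = 0.5×0.3596×17.7×9.5² = 287.2 kN/m.
Surcharge rectangle: K_a q H = 0.3596×49×9.5 = 167.4 kN/m.
Total = 287.2 + 167.4 = 454.6 kN/m.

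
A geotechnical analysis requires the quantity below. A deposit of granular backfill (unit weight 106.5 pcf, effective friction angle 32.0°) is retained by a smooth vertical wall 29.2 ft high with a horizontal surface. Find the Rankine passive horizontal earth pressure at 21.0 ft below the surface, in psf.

K_p = (1 + sin φ)/(1 − sin φ) = 3.255.
σ_h = K_p γ z = 3.255 × 106.5 × 21.0 = 7279 psf.

7280 psf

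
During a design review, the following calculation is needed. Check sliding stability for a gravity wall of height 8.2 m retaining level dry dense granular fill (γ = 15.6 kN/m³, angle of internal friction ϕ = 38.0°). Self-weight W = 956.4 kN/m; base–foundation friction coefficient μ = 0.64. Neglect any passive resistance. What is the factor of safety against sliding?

4.91

K_a = tan²(45° − 38.0°/2) = 0.2379.
P_a = ½K_aγH² = 0.5×0.2379×15.6×8.2² = 124.8 kN/m, acting at H/3 = 2.733 m above the base.
FS_sliding = μW / P_a = 0.64×956.4 / 124.8 = 4.906.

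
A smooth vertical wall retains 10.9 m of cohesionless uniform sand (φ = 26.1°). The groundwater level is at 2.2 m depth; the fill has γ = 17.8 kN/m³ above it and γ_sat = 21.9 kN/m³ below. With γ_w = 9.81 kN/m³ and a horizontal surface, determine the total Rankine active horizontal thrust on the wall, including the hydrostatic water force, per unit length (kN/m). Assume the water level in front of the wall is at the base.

K_a = tan²(45° − φ/2) = 0.3889.
γ' = 21.9 − 9.81 = 12.09 kN/m³. Depth below WT = 8.7 m.
σ'_h at WT = K_a γ d_w = 15.23 kPa; at base = 15.23 + K_a γ' × 8.7 = 56.14 kPa.
P₁ (0–2.2 m) = ½×15.23×2.2 = 16.75. P₂ (2.2–10.9 m) = ½(15.23+56.14)×8.7 = 310.5.
P_w = ½ γ_w h₂² = 0.5×9.81×8.7² = 371.3. Total = 16.75+310.5+371.3 = 698.5 kN/m.

698 kN/m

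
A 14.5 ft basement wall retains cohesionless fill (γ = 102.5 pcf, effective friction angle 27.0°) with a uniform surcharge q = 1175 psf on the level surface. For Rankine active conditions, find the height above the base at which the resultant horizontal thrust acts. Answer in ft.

6.31 ft

K_a = 0.3755.
Triangular part P₁ = ½K_aγH² = 4046 at H/3 = 4.833 ft; rectangular part P₂ = K_a q H = 6398 at H/2 = 7.250 ft.
ȳ = (P₁·4.833 + P₂·7.250)/(P₁+P₂) = 6.314 ft.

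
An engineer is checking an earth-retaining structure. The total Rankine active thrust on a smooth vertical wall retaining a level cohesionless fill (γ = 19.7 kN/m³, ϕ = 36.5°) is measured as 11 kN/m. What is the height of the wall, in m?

2.10 m

K_a = 0.2541. P_a = ½ K_a γ H² ⇒ H = √(2P_a/(K_a γ)).
H = √(2×11/(0.2541×19.7)) = 2.097 m.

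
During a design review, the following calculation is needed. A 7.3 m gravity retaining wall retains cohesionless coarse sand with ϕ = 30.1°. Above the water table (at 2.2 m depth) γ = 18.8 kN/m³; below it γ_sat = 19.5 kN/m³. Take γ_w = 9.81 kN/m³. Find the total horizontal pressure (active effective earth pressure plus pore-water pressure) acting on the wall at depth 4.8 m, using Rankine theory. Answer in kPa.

47.6 kPa

K_a = (1 − sin φ)/(1 + sin φ) = 0.3320.
γ' = 19.5 − 9.81 = 9.690 kN/m³.
Effective vertical stress at 4.8 m: σ'_v = 18.8×2.2 + 9.690×2.60 = 66.55 kPa.
σ'_h = K_a σ'_v = 0.3320 × 66.55 = 22.10 kPa; u = γ_w × 2.60 = 25.51 kPa.
Total σ_h = 22.10 + 25.51 = 47.60 kPa.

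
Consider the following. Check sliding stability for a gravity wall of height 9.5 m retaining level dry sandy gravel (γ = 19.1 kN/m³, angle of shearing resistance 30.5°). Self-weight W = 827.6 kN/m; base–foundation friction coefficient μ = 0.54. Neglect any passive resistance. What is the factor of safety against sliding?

1.59

K_a = tan²(45° − 30.5°/2) = 0.3267.
P_a = ½K_aγH² = 0.5×0.3267×19.1×9.5² = 281.5 kN/m, acting at H/3 = 3.167 m above the base.
FS_sliding = μW / P_a = 0.54×827.6 / 281.5 = 1.587.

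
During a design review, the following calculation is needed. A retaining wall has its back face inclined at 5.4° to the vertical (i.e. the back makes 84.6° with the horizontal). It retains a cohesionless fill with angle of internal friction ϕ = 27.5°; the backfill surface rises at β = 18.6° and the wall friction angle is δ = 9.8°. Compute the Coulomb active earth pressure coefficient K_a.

0.518

K_a = sin²(α+φ) / [sin²α · sin(α−δ) · (1 + √{sin(φ+δ)sin(φ−β) / (sin(α−δ)sin(α+β))})²].
With α = 84.6°, φ = 27.5°, δ = 9.8°, β = 18.6°: K_a = 0.5183.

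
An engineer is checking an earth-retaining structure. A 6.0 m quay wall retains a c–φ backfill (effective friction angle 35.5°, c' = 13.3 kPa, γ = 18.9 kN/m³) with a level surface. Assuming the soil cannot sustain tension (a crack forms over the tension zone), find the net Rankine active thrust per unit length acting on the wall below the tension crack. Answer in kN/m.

26.8 kN/m

K_a = 0.2653; √K_a = 0.5150.
Tension-crack depth z_c = 2c/(γ√K_a) = 2×13.3/(18.9×0.5150) = 2.733 m.
σ_a at base = K_a γ H − 2c√K_a = 0.2653×18.9×6.0 − 2×13.3×0.5150 = 16.38 kPa.
P_a = ½ × 16.38 × (H − z_c) = 0.5×16.38×3.267 = 26.76 kN/m.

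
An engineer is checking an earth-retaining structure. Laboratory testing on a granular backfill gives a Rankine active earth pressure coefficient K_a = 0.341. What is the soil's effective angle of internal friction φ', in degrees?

K_a = tan²(45° − φ/2) ⇒ 45° − φ/2 = arctan(√0.341) = 30.28°.
φ = 2(45° − 30.28°) = 29.43°.

29.4°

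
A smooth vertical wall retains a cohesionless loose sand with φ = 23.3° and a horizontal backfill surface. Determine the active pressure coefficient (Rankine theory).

K_a = tan²(45° − φ/2) = tan²(33.35°) = 0.4331.

0.433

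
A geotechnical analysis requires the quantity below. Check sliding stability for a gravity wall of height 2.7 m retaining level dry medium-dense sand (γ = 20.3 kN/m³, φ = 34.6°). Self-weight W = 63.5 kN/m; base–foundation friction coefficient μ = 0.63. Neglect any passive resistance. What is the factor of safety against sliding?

K_a = tan²(45° − 34.6°/2) = 0.2756.
P_a = ½K_aγH² = 0.5×0.2756×20.3×2.7² = 20.40 kN/m, acting at H/3 = 0.9000 m above the base.
FS_sliding = μW / P_a = 0.63×63.5 / 20.40 = 1.961.

1.96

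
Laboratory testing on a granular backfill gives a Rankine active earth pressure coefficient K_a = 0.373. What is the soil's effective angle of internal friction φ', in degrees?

K_a = tan²(45° − φ/2) ⇒ 45° − φ/2 = arctan(√0.373) = 31.41°.
φ = 2(45° − 31.41°) = 27.17°.

27.2°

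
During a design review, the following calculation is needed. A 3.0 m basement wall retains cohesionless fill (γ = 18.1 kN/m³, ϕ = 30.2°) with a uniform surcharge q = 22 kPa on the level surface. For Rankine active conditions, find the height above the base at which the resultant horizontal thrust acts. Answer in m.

K_a = 0.3307.
Triangular part P₁ = ½K_aγH² = 26.93 at H/3 = 1.000 m; rectangular part P₂ = K_a q H = 21.82 at H/2 = 1.500 m.
ȳ = (P₁·1.000 + P₂·1.500)/(P₁+P₂) = 1.224 m.

1.22 m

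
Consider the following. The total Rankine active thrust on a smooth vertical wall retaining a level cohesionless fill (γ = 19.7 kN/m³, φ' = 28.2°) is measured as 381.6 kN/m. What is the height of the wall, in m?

K_a = 0.3582. P_a = ½ K_a γ H² ⇒ H = √(2P_a/(K_a γ)).
H = √(2×381.6/(0.3582×19.7)) = 10.40 m.

10.4 m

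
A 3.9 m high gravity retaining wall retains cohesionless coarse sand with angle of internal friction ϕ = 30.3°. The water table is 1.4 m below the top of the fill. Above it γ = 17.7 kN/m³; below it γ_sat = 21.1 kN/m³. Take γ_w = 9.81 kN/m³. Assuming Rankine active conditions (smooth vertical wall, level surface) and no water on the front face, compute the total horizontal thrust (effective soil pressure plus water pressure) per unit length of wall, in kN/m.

K_a = tan²(45° − φ/2) = 0.3293.
γ' = 21.1 − 9.81 = 11.29 kN/m³. Depth below WT = 2.5 m.
σ'_h at WT = K_a γ d_w = 8.161 kPa; at base = 8.161 + K_a γ' × 2.5 = 17.46 kPa.
P₁ (0–1.4 m) = ½×8.161×1.4 = 5.712. P₂ (1.4–3.9 m) = ½(8.161+17.46)×2.5 = 32.02.
P_w = ½ γ_w h₂² = 0.5×9.81×2.5² = 30.66. Total = 5.712+32.02+30.66 = 68.39 kN/m.

68.4 kN/m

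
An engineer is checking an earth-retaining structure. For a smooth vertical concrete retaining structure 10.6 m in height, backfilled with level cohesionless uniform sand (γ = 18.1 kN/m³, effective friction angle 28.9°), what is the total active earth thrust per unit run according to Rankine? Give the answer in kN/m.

K_a = tan²(45° − φ/2) = 0.3484.
P_a = ½ K_a γ H² = 0.5 × 0.3484 × 18.1 × 10.6² = 354.2 kN/m.

354 kN/m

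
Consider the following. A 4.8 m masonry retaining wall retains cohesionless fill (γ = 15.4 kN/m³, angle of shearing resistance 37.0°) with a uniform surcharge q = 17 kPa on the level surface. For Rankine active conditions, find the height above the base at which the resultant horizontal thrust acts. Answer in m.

1.85 m

K_a = 0.2486.
Triangular part P₁ = ½K_aγH² = 44.10 at H/3 = 1.600 m; rectangular part P₂ = K_a q H = 20.28 at H/2 = 2.400 m.
ȳ = (P₁·1.600 + P₂·2.400)/(P₁+P₂) = 1.852 m.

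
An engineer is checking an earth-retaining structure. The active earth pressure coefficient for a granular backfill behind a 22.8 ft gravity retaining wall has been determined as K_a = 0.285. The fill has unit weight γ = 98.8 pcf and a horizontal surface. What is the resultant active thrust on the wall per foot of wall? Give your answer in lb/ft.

7320 lb/ft

P = ½ K_a γ H² = 0.5 × 0.285 × 98.8 × 22.8² = 7319 lb/ft.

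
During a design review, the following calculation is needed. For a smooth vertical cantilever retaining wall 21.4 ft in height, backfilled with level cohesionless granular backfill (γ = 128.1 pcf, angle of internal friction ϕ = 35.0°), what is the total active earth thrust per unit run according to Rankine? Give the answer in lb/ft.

7950 lb/ft

K_a = tan²(45° − φ/2) = 0.2710.
P_a = ½ K_a γ H² = 0.5 × 0.2710 × 128.1 × 21.4² = 7949 lb/ft.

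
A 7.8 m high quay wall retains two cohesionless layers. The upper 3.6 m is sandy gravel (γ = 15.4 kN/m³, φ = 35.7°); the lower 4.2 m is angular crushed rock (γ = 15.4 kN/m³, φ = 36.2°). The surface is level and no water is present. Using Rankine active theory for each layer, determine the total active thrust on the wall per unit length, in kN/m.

121 kN/m

K_a1 = tan²(45°−35.7°/2) = 0.2630; K_a2 = tan²(45°−36.2°/2) = 0.2574.
Layer 1: σ at base = K_a1 γ₁ h₁ = 14.58 kPa; P₁ = ½×14.58×3.6 = 26.24.
Layer 2: σ_v at top = γ₁h₁ = 55.44; σ_h top = K_a2×55.44 = 14.27; σ_h base = K_a2×(55.44+15.4×4.2) = 30.92.
P₂ = ½(14.27+30.92)×4.2 = 94.89. Total P_a = 26.24+94.89 = 121.1 kN/m.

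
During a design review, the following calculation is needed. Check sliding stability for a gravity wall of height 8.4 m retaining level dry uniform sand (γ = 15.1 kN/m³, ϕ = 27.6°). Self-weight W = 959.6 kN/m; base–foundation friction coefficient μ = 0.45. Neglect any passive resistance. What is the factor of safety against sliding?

K_a = tan²(45° − 27.6°/2) = 0.3668.
P_a = ½K_aγH² = 0.5×0.3668×15.1×8.4² = 195.4 kN/m, acting at H/3 = 2.800 m above the base.
FS_sliding = μW / P_a = 0.45×959.6 / 195.4 = 2.210.

2.21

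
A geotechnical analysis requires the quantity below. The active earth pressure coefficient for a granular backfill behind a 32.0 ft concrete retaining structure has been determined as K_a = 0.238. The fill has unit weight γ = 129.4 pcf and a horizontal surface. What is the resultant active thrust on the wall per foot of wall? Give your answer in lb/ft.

15800 lb/ft

P = ½ K_a γ H² = 0.5 × 0.238 × 129.4 × 32.0² = 15770 lb/ft.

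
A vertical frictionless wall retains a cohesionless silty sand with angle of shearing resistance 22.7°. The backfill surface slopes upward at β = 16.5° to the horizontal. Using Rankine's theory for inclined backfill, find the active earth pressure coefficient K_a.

K_a = cos β · (cos β − √(cos²β − cos²φ)) / (cos β + √(cos²β − cos²φ)).
cos β = 0.9588, cos φ = 0.9225, √(cos²β − cos²φ) = 0.2613.
K_a = 0.9588 × (0.9588 − 0.2613)/(0.9588 + 0.2613) = 0.5482.

0.548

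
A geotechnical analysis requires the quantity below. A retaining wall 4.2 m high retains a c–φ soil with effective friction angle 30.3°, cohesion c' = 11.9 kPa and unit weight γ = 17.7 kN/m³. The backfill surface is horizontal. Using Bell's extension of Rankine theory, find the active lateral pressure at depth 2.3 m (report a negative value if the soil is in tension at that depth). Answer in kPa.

K_a = (1 − sin φ)/(1 + sin φ) = 0.3293.
σ_a = K_a γ z − 2c√K_a = 0.3293×17.7×2.3 − 2×11.9×0.5739 = -0.2513 kPa.

-0.251 kPa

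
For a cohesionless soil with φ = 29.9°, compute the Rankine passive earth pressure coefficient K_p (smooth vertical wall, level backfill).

K_p = (1 + sin φ)/(1 − sin φ) = tan²(45° + 29.9°/2) = 2.988.

2.99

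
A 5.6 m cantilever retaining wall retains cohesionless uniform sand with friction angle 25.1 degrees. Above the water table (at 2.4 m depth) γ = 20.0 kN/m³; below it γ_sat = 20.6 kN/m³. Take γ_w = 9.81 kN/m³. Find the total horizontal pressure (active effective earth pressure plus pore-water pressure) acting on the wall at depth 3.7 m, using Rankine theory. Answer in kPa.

K_a = (1 − sin φ)/(1 + sin φ) = 0.4043.
γ' = 20.6 − 9.81 = 10.79 kN/m³.
Effective vertical stress at 3.7 m: σ'_v = 20.0×2.4 + 10.79×1.30 = 62.03 kPa.
σ'_h = K_a σ'_v = 0.4043 × 62.03 = 25.08 kPa; u = γ_w × 1.30 = 12.75 kPa.
Total σ_h = 25.08 + 12.75 = 37.83 kPa.

37.8 kPa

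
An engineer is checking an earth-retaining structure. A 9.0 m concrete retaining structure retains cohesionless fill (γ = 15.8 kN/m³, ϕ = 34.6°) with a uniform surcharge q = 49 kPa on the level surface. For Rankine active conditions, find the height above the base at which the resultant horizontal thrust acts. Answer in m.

K_a = 0.2756.
Triangular part P₁ = ½K_aγH² = 176.4 at H/3 = 3.000 m; rectangular part P₂ = K_a q H = 121.6 at H/2 = 4.500 m.
ȳ = (P₁·3.000 + P₂·4.500)/(P₁+P₂) = 3.612 m.

3.61 m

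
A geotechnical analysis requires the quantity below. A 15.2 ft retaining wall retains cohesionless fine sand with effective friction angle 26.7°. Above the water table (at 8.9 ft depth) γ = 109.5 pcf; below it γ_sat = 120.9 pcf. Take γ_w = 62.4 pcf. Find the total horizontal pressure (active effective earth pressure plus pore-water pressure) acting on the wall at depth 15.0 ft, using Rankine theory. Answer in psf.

887 psf

K_a = (1 − sin φ)/(1 + sin φ) = 0.3800.
γ' = 120.9 − 62.4 = 58.50 pcf.
Effective vertical stress at 15.0 ft: σ'_v = 109.5×8.9 + 58.50×6.10 = 1331 psf.
σ'_h = K_a σ'_v = 0.3800 × 1331 = 505.9 psf; u = γ_w × 6.10 = 380.6 psf.
Total σ_h = 505.9 + 380.6 = 886.5 psf.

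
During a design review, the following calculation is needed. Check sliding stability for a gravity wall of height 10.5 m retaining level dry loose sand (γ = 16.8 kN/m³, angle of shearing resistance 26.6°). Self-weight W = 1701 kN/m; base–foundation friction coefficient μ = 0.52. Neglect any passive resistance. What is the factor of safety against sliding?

K_a = tan²(45° − 26.6°/2) = 0.3814.
P_a = ½K_aγH² = 0.5×0.3814×16.8×10.5² = 353.3 kN/m, acting at H/3 = 3.500 m above the base.
FS_sliding = μW / P_a = 0.52×1701 / 353.3 = 2.504.

2.50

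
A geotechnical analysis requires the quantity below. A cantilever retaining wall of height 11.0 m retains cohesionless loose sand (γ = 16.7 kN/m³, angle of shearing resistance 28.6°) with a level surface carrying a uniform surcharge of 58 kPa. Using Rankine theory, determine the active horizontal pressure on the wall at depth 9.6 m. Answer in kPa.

K_a = (1 − sin φ)/(1 + sin φ) = 0.3525.
σ_v = γz + q = 16.7 × 9.6 + 58 = 218.3 kPa.
σ_h = K_a σ_v = 0.3525 × 218.3 = 76.97 kPa.

77.0 kPa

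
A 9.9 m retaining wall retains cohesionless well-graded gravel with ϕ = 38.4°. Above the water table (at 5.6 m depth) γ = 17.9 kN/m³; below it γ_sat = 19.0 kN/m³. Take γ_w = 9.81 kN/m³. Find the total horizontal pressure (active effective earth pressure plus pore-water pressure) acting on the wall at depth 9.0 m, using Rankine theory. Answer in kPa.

K_a = (1 − sin φ)/(1 + sin φ) = 0.2337.
γ' = 19.0 − 9.81 = 9.190 kN/m³.
Effective vertical stress at 9.0 m: σ'_v = 17.9×5.6 + 9.190×3.40 = 131.5 kPa.
σ'_h = K_a σ'_v = 0.2337 × 131.5 = 30.73 kPa; u = γ_w × 3.40 = 33.35 kPa.
Total σ_h = 30.73 + 33.35 = 64.08 kPa.

64.1 kPa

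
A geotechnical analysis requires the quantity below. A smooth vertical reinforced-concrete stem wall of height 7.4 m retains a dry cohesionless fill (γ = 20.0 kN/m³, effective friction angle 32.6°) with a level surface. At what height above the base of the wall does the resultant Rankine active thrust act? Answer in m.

K_a = 0.2997.
The pressure distribution is triangular, so the resultant acts at H/3 above the base = 7.4/3 = 2.467 m.

2.47 m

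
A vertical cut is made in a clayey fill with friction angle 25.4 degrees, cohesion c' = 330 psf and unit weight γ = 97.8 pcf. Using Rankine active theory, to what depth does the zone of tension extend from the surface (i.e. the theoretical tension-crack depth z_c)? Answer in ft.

10.7 ft

K_a = tan²(45° − 25.4°/2) = 0.3996; √K_a = 0.6322.
The active pressure is zero where K_a γ z = 2c√K_a, so z_c = 2c/(γ√K_a) = 2×330/(97.8×0.6322) = 10.68 ft.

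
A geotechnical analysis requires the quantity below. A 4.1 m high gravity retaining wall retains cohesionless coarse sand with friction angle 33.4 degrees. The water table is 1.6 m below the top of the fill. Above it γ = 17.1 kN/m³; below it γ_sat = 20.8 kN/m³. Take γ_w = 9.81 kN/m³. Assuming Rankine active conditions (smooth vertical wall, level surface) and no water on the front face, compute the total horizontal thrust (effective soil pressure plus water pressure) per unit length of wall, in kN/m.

66.8 kN/m

K_a = tan²(45° − φ/2) = 0.2899.
γ' = 20.8 − 9.81 = 10.99 kN/m³. Depth below WT = 2.5 m.
σ'_h at WT = K_a γ d_w = 7.932 kPa; at base = 7.932 + K_a γ' × 2.5 = 15.90 kPa.
P₁ (0–1.6 m) = ½×7.932×1.6 = 6.346. P₂ (1.6–4.1 m) = ½(7.932+15.90)×2.5 = 29.79.
P_w = ½ γ_w h₂² = 0.5×9.81×2.5² = 30.66. Total = 6.346+29.79+30.66 = 66.79 kN/m.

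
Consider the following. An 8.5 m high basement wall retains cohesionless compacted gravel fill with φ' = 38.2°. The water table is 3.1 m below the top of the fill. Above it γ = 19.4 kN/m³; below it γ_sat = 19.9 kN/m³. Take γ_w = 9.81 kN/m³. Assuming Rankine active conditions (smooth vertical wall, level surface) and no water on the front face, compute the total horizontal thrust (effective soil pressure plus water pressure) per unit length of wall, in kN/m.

K_a = tan²(45° − φ/2) = 0.2358.
γ' = 19.9 − 9.81 = 10.09 kN/m³. Depth below WT = 5.4 m.
σ'_h at WT = K_a γ d_w = 14.18 kPa; at base = 14.18 + K_a γ' × 5.4 = 27.03 kPa.
P₁ (0–3.1 m) = ½×14.18×3.1 = 21.98. P₂ (3.1–8.5 m) = ½(14.18+27.03)×5.4 = 111.3.
P_w = ½ γ_w h₂² = 0.5×9.81×5.4² = 143.0. Total = 21.98+111.3+143.0 = 276.3 kN/m.

276 kN/m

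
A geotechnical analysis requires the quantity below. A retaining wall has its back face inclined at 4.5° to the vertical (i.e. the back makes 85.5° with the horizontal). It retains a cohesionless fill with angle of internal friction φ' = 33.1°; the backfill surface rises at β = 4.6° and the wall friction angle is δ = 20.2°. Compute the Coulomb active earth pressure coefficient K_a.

K_a = sin²(α+φ) / [sin²α · sin(α−δ) · (1 + √{sin(φ+δ)sin(φ−β) / (sin(α−δ)sin(α+β))})²].
With α = 85.5°, φ = 33.1°, δ = 20.2°, β = 4.6°: K_a = 0.3140.

0.314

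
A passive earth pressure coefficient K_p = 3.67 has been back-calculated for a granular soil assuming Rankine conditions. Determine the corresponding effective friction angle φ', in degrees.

34.9°

K_p = (1+sin φ)/(1−sin φ) ⇒ sin φ = (K_p − 1)/(K_p + 1) = 0.5717.
φ = arcsin(0.5717) = 34.87°.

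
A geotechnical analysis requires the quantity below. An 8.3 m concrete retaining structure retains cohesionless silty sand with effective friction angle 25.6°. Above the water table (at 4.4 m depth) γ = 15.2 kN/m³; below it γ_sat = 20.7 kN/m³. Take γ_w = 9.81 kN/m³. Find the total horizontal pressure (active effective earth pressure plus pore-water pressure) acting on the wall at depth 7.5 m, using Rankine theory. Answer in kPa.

70.3 kPa

K_a = (1 − sin φ)/(1 + sin φ) = 0.3966.
γ' = 20.7 − 9.81 = 10.89 kN/m³.
Effective vertical stress at 7.5 m: σ'_v = 15.2×4.4 + 10.89×3.10 = 100.6 kPa.
σ'_h = K_a σ'_v = 0.3966 × 100.6 = 39.91 kPa; u = γ_w × 3.10 = 30.41 kPa.
Total σ_h = 39.91 + 30.41 = 70.32 kPa.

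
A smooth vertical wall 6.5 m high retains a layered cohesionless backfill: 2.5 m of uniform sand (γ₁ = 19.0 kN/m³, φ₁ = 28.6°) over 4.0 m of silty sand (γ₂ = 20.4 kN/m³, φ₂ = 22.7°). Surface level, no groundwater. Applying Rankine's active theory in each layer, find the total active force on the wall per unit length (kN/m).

177 kN/m

K_a1 = tan²(45°−28.6°/2) = 0.3525; K_a2 = tan²(45°−22.7°/2) = 0.4431.
Layer 1: σ at base = K_a1 γ₁ h₁ = 16.75 kPa; P₁ = ½×16.75×2.5 = 20.93.
Layer 2: σ_v at top = γ₁h₁ = 47.50; σ_h top = K_a2×47.50 = 21.05; σ_h base = K_a2×(47.50+20.4×4.0) = 57.20.
P₂ = ½(21.05+57.20)×4.0 = 156.5. Total P_a = 20.93+156.5 = 177.4 kN/m.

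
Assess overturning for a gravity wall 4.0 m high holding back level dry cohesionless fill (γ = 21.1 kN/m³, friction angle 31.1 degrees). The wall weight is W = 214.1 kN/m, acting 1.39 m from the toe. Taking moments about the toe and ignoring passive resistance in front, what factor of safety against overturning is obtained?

4.15

K_a = tan²(45° − 31.1°/2) = 0.3188.
P_a = ½K_aγH² = 0.5×0.3188×21.1×4.0² = 53.81 kN/m, acting at H/3 = 1.333 m above the base.
Overturning moment M_o = P_a × H/3 = 53.81 × 1.333 = 71.75.
Resisting moment M_r = W × 1.39 = 214.1 × 1.39 = 297.6.
FS_overturning = M_r/M_o = 297.6/71.75 = 4.148.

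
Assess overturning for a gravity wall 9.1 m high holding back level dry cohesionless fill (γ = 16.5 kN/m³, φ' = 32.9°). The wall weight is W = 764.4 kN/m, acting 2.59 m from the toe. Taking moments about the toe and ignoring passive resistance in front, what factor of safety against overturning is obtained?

3.23

K_a = tan²(45° − 32.9°/2) = 0.2960.
P_a = ½K_aγH² = 0.5×0.2960×16.5×9.1² = 202.2 kN/m, acting at H/3 = 3.033 m above the base.
Overturning moment M_o = P_a × H/3 = 202.2 × 3.033 = 613.5.
Resisting moment M_r = W × 2.59 = 764.4 × 2.59 = 1980.
FS_overturning = M_r/M_o = 1980/613.5 = 3.227.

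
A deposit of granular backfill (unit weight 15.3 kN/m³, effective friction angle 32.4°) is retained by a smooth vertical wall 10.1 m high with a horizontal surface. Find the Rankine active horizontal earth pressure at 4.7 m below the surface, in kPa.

K_a = (1 − sin φ)/(1 + sin φ) = 0.3022.
σ_h = K_a γ z = 0.3022 × 15.3 × 4.7 = 21.73 kPa.

21.7 kPa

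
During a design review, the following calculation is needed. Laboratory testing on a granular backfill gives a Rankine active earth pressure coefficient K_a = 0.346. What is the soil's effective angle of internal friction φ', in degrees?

29.1°

K_a = tan²(45° − φ/2) ⇒ 45° − φ/2 = arctan(√0.346) = 30.46°.
φ = 2(45° − 30.46°) = 29.07°.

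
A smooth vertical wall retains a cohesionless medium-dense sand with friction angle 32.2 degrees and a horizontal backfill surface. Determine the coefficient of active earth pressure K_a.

K_a = tan²(45° − φ/2) = tan²(28.90°) = 0.3047.

0.305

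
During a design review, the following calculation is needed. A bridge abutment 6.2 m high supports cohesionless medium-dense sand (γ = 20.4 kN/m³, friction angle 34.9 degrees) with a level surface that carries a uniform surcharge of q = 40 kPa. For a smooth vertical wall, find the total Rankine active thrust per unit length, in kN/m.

174 kN/m

K_a = tan²(45° − φ/2) = 0.2721.
Soil triangle: ½ K_a γ H² = 0.5×0.2721×20.4×6.2² = 106.7 kN/m.
Surcharge rectangle: K_a q H = 0.2721×40×6.2 = 67.49 kN/m.
Total = 106.7 + 67.49 = 174.2 kN/m.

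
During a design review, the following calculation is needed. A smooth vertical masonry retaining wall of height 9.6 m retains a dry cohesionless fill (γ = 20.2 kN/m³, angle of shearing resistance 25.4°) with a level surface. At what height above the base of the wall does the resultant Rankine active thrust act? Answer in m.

3.20 m

K_a = 0.3996.
The pressure distribution is triangular, so the resultant acts at H/3 above the base = 9.6/3 = 3.200 m.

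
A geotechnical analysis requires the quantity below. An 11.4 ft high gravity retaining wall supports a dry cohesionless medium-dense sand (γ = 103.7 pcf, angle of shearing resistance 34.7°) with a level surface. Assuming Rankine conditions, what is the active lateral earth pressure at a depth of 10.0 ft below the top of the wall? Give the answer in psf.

285 psf

K_a = (1 − sin φ)/(1 + sin φ) = 0.2745.
σ_h = K_a γ z = 0.2745 × 103.7 × 10.0 = 284.6 psf.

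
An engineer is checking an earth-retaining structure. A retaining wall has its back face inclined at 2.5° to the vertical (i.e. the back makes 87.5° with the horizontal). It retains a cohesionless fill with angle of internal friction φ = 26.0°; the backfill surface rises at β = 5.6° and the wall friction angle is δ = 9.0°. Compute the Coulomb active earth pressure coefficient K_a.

K_a = sin²(α+φ) / [sin²α · sin(α−δ) · (1 + √{sin(φ+δ)sin(φ−β) / (sin(α−δ)sin(α+β))})²].
With α = 87.5°, φ = 26.0°, δ = 9.0°, β = 5.6°: K_a = 0.4078.

0.408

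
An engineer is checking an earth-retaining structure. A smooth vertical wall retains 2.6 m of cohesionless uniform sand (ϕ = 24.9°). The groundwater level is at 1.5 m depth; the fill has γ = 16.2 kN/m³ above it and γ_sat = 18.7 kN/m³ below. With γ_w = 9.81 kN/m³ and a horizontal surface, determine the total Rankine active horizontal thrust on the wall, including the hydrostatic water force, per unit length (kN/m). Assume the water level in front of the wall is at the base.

26.4 kN/m

K_a = tan²(45° − φ/2) = 0.4074.
γ' = 18.7 − 9.81 = 8.890 kN/m³. Depth below WT = 1.1 m.
σ'_h at WT = K_a γ d_w = 9.900 kPa; at base = 9.900 + K_a γ' × 1.1 = 13.88 kPa.
P₁ (0–1.5 m) = ½×9.900×1.5 = 7.425. P₂ (1.5–2.6 m) = ½(9.900+13.88)×1.1 = 13.08.
P_w = ½ γ_w h₂² = 0.5×9.81×1.1² = 5.935. Total = 7.425+13.08+5.935 = 26.44 kN/m.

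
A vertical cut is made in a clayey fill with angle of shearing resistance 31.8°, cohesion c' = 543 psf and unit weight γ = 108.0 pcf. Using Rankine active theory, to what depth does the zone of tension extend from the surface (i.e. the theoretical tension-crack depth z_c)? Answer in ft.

18.1 ft

K_a = tan²(45° − 31.8°/2) = 0.3098; √K_a = 0.5566.
The active pressure is zero where K_a γ z = 2c√K_a, so z_c = 2c/(γ√K_a) = 2×543/(108.0×0.5566) = 18.07 ft.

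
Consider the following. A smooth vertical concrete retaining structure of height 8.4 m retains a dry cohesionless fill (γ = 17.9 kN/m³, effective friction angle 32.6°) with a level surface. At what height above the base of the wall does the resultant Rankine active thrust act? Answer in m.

2.80 m

K_a = 0.2997.
The pressure distribution is triangular, so the resultant acts at H/3 above the base = 8.4/3 = 2.800 m.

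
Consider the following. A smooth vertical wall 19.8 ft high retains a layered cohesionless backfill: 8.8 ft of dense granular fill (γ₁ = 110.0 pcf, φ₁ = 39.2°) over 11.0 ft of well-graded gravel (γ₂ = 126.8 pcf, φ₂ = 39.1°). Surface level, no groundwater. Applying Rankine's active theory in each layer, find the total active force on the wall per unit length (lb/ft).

5110 lb/ft

K_a1 = tan²(45°−39.2°/2) = 0.2255; K_a2 = tan²(45°−39.1°/2) = 0.2265.
Layer 1: σ at base = K_a1 γ₁ h₁ = 218.3 psf; P₁ = ½×218.3×8.8 = 960.3.
Layer 2: σ_v at top = γ₁h₁ = 968.0; σ_h top = K_a2×968.0 = 219.2; σ_h base = K_a2×(968.0+126.8×11.0) = 535.1.
P₂ = ½(219.2+535.1)×11.0 = 4149. Total P_a = 960.3+4149 = 5109 lb/ft.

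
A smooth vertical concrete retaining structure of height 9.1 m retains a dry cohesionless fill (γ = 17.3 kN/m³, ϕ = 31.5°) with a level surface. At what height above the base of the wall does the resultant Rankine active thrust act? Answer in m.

3.03 m

K_a = 0.3136.
The pressure distribution is triangular, so the resultant acts at H/3 above the base = 9.1/3 = 3.033 m.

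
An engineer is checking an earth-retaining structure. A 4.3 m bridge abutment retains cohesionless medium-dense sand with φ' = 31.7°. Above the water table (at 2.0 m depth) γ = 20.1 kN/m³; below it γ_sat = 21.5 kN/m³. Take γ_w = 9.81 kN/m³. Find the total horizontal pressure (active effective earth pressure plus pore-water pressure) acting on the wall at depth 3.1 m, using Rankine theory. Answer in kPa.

K_a = (1 − sin φ)/(1 + sin φ) = 0.3111.
γ' = 21.5 − 9.81 = 11.69 kN/m³.
Effective vertical stress at 3.1 m: σ'_v = 20.1×2.0 + 11.69×1.10 = 53.06 kPa.
σ'_h = K_a σ'_v = 0.3111 × 53.06 = 16.51 kPa; u = γ_w × 1.10 = 10.79 kPa.
Total σ_h = 16.51 + 10.79 = 27.30 kPa.

27.3 kPa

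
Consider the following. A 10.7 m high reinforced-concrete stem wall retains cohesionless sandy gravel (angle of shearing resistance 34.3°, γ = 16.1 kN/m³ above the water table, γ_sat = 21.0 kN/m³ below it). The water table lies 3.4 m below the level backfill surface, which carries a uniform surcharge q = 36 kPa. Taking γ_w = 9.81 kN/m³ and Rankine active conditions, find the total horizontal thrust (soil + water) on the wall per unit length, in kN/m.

K_a = tan²(45° − φ/2) = 0.2792.
γ' = 21.0 − 9.81 = 11.19 kN/m³. h₂ = H − d_w = 7.3 m.
σ'_h: at surface K_a·q = 10.05; at WT K_a(q+γd_w) = 25.33; at base K_a(q+γd_w+γ'h₂) = 48.13 kPa.
P₁ = ½(10.05+25.33)×3.4 = 60.15; P₂ = ½(25.33+48.13)×7.3 = 268.1; P_w = ½γ_w h₂² = 261.4.
Total = 60.15+268.1+261.4 = 589.7 kN/m.

590 kN/m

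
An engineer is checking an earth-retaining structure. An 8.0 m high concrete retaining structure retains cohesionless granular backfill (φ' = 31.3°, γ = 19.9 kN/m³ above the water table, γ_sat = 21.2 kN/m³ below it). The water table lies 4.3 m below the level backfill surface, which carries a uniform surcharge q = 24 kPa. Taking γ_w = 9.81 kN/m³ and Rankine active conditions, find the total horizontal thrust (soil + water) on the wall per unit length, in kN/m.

K_a = tan²(45° − φ/2) = 0.3162.
γ' = 21.2 − 9.81 = 11.39 kN/m³. h₂ = H − d_w = 3.7 m.
σ'_h: at surface K_a·q = 7.589; at WT K_a(q+γd_w) = 34.65; at base K_a(q+γd_w+γ'h₂) = 47.97 kPa.
P₁ = ½(7.589+34.65)×4.3 = 90.81; P₂ = ½(34.65+47.97)×3.7 = 152.8; P_w = ½γ_w h₂² = 67.15.
Total = 90.81+152.8+67.15 = 310.8 kN/m.

311 kN/m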